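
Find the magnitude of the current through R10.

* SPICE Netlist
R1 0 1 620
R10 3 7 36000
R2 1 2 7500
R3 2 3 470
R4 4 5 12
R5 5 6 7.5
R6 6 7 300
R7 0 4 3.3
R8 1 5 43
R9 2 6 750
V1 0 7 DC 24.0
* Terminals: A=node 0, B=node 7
Nodal analysis, taking node 7 as the 0 V reference.
Source V1 fixes V_0 = 24 V.
KCL at each unknown node (sum of currents leaving = 0; resistances in Ω):
  Node 1: (V_1 - 24)/620 + (V_1 - V_2)/7500 + (V_1 - V_5)/43 = 0
  Node 2: (V_2 - V_1)/7500 + (V_2 - V_3)/470 + (V_2 - V_6)/750 = 0
  Node 3: (V_3 - V_2)/470 + (V_3 - 0)/36000 = 0
  Node 4: (V_4 - V_5)/12 + (V_4 - 24)/3.3 = 0
  Node 5: (V_5 - V_4)/12 + (V_5 - V_6)/7.5 + (V_5 - V_1)/43 = 0
  Node 6: (V_6 - V_5)/7.5 + (V_6 - 0)/300 + (V_6 - V_2)/750 = 0
Collecting terms (coefficients in siemens):
  0.025·V_1 - 0.0001333·V_2 - 0.02326·V_5 = 0.03871
  0.003594·V_2 - 0.0001333·V_1 - 0.002128·V_3 - 0.001333·V_6 = 0
  0.002155·V_3 - 0.002128·V_2 = 0
  0.3864·V_4 - 0.08333·V_5 = 7.273
  0.2399·V_5 - 0.02326·V_1 - 0.08333·V_4 - 0.1333·V_6 = 0
  0.138·V_6 - 0.001333·V_2 - 0.1333·V_5 = 0
Solving these 6 simultaneous equations (Gaussian elimination) gives:
  V_1 = 22.95 V, V_2 = 21.96 V, V_3 = 21.68 V, V_4 = 23.76 V
  V_5 = 22.88 V, V_6 = 22.32 V
I_R10 = (V_3 - V_7)/R10 = (21.68 - 0)/36000 = 0.0006022 A
|I_R10| = 0.0006022 A

Final answer: |I_R10| = 0.0006022 A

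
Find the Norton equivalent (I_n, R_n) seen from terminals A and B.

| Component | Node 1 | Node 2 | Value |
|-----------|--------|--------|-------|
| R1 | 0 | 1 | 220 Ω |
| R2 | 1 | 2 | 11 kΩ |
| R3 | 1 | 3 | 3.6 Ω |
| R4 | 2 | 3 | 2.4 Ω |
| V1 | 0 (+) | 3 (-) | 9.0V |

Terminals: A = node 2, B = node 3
Find the Thévenin equivalent first; then I_n = V_th/R_th and R_n = R_th.
Step 1 — V_th is the open-circuit voltage V_A - V_B (nothing connected across the terminals).
Nodal analysis, taking node 3 as the 0 V reference.
Source V1 fixes V_0 = 9 V.
KCL at each unknown node (sum of currents leaving = 0; resistances in Ω):
  Node 1: (V_1 - 9)/220 + (V_1 - V_2)/11000 + (V_1 - 0)/3.6 = 0
  Node 2: (V_2 - V_1)/11000 + (V_2 - 0)/2.4 = 0
Collecting terms (coefficients in siemens):
  0.2824·V_1 - 0.00009091·V_2 = 0.04091
  0.4168·V_2 - 0.00009091·V_1 = 0
Determinant D = (0.2824)(0.4168) - (-0.00009091)(-0.00009091) = 0.1177
V_1 = [(0.04091)(0.4168) - (-0.00009091)(0)]/D = 0.1449 V
V_2 = [(0.2824)(0) - (0.04091)(-0.00009091)]/D = 0.0000316 V
V_th = V_2 - V_3 = 0.0000316 - 0 = 0.0000316 V
Step 2 — R_th: zero the source — replace V1 by a short circuit (node 3 merges into node 0) — and find the resistance seen between A (node 2) and B (node 0).
Reduce the network between node 2 (A) and node 0 (B) by series/parallel combination:
  Rp1 = R1 ‖ R3 (parallel, both between nodes 0 and 1) = 1/(1/220 + 1/3.6) = 3.542 Ω
  Rs1 = R2 + Rp1 (series, joined only at node 1) = 11000 + 3.542 = 11000 Ω
  Rp2 = R4 ‖ Rs1 (parallel, both between nodes 0 and 2) = 1/(1/2.4 + 1/11000) = 2.399 Ω
R_th = 2.399 Ω
I_n = V_th/R_th = 0.0000316/2.399 = 0.00001317 A, and R_n = R_th = 2.399 Ω

Final answer: I_n = 1.317e-05 A, R_n = 2.399 Ω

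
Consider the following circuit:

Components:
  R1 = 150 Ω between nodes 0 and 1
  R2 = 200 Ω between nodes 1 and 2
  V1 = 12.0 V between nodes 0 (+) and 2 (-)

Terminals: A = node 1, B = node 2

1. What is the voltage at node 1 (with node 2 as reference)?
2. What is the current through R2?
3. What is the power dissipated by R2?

Nodal analysis, taking node 2 as the 0 V reference.
Source V1 fixes V_0 = 12 V.
KCL at each unknown node (sum of currents leaving = 0; resistances in Ω):
  Node 1: (V_1 - 12)/150 + (V_1 - 0)/200 = 0
Collecting terms: 0.01167 × V_1 = 0.08  =>  V_1 = 6.857 V
Part 1:
  Read off the nodal solution: V_1 = 6.857 V
Part 2:
  I_R2 = (V_1 - V_2)/R2 = (6.857 - 0)/200 = 0.03429 A
  Magnitude: I_R2 = 0.03429 A
Part 3:
  I_R2 = (V_1 - V_2)/R2 = (6.857 - 0)/200 = 0.03429 A
  P_R2 = I_R2² × R2 = (0.03429)² × 200 = 0.2351 W

Final answers:
1. V_1 = 6.857 V
2. I_R2 = 0.03429 A
3. P_R2 = 0.2351 W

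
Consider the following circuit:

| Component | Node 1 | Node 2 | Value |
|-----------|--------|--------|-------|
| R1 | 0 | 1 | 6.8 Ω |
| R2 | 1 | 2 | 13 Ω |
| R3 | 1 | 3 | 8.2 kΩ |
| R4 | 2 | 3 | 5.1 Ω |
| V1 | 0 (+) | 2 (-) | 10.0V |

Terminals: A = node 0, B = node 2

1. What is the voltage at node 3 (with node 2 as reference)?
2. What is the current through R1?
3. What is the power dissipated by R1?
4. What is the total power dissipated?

Nodal analysis, taking node 2 as the 0 V reference.
Source V1 fixes V_0 = 10 V.
KCL at each unknown node (sum of currents leaving = 0; resistances in Ω):
  Node 1: (V_1 - 10)/6.8 + (V_1 - 0)/13 + (V_1 - V_3)/8200 = 0
  Node 3: (V_3 - V_1)/8200 + (V_3 - 0)/5.1 = 0
Collecting terms (coefficients in siemens):
  0.2241·V_1 - 0.000122·V_3 = 1.471
  0.1962·V_3 - 0.000122·V_1 = 0
Determinant D = (0.2241)(0.1962) - (-0.000122)(-0.000122) = 0.04397
V_1 = [(1.471)(0.1962) - (-0.000122)(0)]/D = 6.562 V
V_3 = [(0.2241)(0) - (1.471)(-0.000122)]/D = 0.004079 V
Part 1:
  Read off the nodal solution: V_3 = 0.004079 V
Part 2:
  I_R1 = (V_0 - V_1)/R1 = (10 - 6.562)/6.8 = 0.5056 A
  Magnitude: I_R1 = 0.5056 A
Part 3:
  I_R1 = (V_0 - V_1)/R1 = (10 - 6.562)/6.8 = 0.5056 A
  P_R1 = I_R1² × R1 = (0.5056)² × 6.8 = 1.738 W
Part 4:
  Power in each resistor, P = (ΔV)²/R:
    P_R1 = (10 - 6.562)²/6.8 = 1.738 W
    P_R2 = (6.562 - 0)²/13 = 3.312 W
    P_R3 = (6.562 - 0.004079)²/8200 = 0.005245 W
    P_R4 = (0 - 0.004079)²/5.1 = 0.000003262 W
  P_total = P_R1 + P_R2 + P_R3 + P_R4 = 5.056 W

Final answers:
1. V_3 = 0.004079 V
2. I_R1 = 0.5056 A
3. P_R1 = 1.738 W
4. P_total = 5.056 W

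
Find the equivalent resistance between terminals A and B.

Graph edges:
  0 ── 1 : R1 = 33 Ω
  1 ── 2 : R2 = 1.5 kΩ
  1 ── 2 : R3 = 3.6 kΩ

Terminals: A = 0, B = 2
Reduce the network between node 0 (A) and node 2 (B) by series/parallel combination:
  Rp1 = R2 ‖ R3 (parallel, both between nodes 1 and 2) = 1/(1/1500 + 1/3600) = 1059 Ω
  Rs1 = R1 + Rp1 (series, joined only at node 1) = 33 + 1059 = 1092 Ω
R_eq = 1.092 kΩ

Final answer: 1.092 kΩ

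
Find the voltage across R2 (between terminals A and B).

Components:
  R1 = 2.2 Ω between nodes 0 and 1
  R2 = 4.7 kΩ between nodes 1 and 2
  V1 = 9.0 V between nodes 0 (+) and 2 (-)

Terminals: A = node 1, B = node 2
R1 and R2 are in series across V1 (node 0 → node 1 → node 2), and the output A–B is taken across R2, so this is a voltage divider.
Series current: I = V1/(R1 + R2) = 9/(2.2 + 4700) = 9/4702 = 0.001914 A
V_R2 = I × R2 = V1 × R2/(R1 + R2) = 9 × 4700/4702 = 8.996 V

Final answer: 8.996 V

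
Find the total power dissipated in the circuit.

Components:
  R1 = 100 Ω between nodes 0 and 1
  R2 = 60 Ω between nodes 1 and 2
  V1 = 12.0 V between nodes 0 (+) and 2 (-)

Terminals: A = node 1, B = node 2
Nodal analysis, taking node 2 as the 0 V reference.
Source V1 fixes V_0 = 12 V.
KCL at each unknown node (sum of currents leaving = 0; resistances in Ω):
  Node 1: (V_1 - 12)/100 + (V_1 - 0)/60 = 0
Collecting terms: 0.02667 × V_1 = 0.12  =>  V_1 = 4.5 V
Power in each resistor, P = (ΔV)²/R:
  P_R1 = (12 - 4.5)²/100 = 0.5625 W
  P_R2 = (4.5 - 0)²/60 = 0.3375 W
P_total = P_R1 + P_R2 = 0.9 W

Final answer: 0.9 W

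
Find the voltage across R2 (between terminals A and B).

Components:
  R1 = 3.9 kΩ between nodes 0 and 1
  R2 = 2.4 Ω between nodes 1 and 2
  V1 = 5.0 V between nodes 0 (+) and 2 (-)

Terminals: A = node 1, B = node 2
R1 and R2 are in series across V1 (node 0 → node 1 → node 2), and the output A–B is taken across R2, so this is a voltage divider.
Series current: I = V1/(R1 + R2) = 5/(3900 + 2.4) = 5/3902 = 0.001281 A
V_R2 = I × R2 = V1 × R2/(R1 + R2) = 5 × 2.4/3902 = 0.003075 V

Final answer: 0.003075 V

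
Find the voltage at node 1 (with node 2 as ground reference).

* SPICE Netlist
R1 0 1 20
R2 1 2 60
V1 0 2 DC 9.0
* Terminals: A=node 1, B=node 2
Nodal analysis, taking node 2 as the 0 V reference.
Source V1 fixes V_0 = 9 V.
KCL at each unknown node (sum of currents leaving = 0; resistances in Ω):
  Node 1: (V_1 - 9)/20 + (V_1 - 0)/60 = 0
Collecting terms: 0.06667 × V_1 = 0.45  =>  V_1 = 6.75 V
The requested potential is V_1 = 6.75 V.

Final answer: V_1 = 6.75 V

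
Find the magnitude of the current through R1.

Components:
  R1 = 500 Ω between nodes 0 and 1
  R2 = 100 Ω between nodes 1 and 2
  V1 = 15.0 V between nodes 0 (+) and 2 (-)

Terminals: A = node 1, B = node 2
Nodal analysis, taking node 2 as the 0 V reference.
Source V1 fixes V_0 = 15 V.
KCL at each unknown node (sum of currents leaving = 0; resistances in Ω):
  Node 1: (V_1 - 15)/500 + (V_1 - 0)/100 = 0
Collecting terms: 0.012 × V_1 = 0.03  =>  V_1 = 2.5 V
I_R1 = (V_0 - V_1)/R1 = (15 - 2.5)/500 = 0.025 A
|I_R1| = 0.025 A

Final answer: |I_R1| = 0.025 A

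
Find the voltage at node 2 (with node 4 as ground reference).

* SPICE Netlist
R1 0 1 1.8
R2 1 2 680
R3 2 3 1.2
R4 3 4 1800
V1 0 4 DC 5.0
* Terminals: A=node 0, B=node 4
Nodal analysis, taking node 4 as the 0 V reference.
Source V1 fixes V_0 = 5 V.
KCL at each unknown node (sum of currents leaving = 0; resistances in Ω):
  Node 1: (V_1 - 5)/1.8 + (V_1 - V_2)/680 = 0
  Node 2: (V_2 - V_1)/680 + (V_2 - V_3)/1.2 = 0
  Node 3: (V_3 - V_2)/1.2 + (V_3 - 0)/1800 = 0
Collecting terms (coefficients in siemens):
  0.557·V_1 - 0.001471·V_2 = 2.778
  0.8348·V_2 - 0.001471·V_1 - 0.8333·V_3 = 0
  0.8339·V_3 - 0.8333·V_2 = 0
Solving these 3 simultaneous equations (Gaussian elimination) gives:
  V_1 = 4.996 V, V_2 = 3.627 V, V_3 = 3.625 V
The requested potential is V_2 = 3.627 V.

Final answer: V_2 = 3.627 V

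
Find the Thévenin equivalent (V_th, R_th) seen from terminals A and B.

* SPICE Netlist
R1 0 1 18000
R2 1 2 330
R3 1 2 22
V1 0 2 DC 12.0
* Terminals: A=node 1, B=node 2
Step 1 — V_th is the open-circuit voltage V_A - V_B (nothing connected across the terminals).
Nodal analysis, taking node 2 as the 0 V reference.
Source V1 fixes V_0 = 12 V.
KCL at each unknown node (sum of currents leaving = 0; resistances in Ω):
  Node 1: (V_1 - 12)/18000 + (V_1 - 0)/330 + (V_1 - 0)/22 = 0
Collecting terms: 0.04854 × V_1 = 0.0006667  =>  V_1 = 0.01373 V
V_th = V_1 - V_2 = 0.01373 - 0 = 0.01373 V
Step 2 — R_th: zero the source — replace V1 by a short circuit (node 2 merges into node 0) — and find the resistance seen between A (node 1) and B (node 0).
Reduce the network between node 1 (A) and node 0 (B) by series/parallel combination:
  Rp1 = R1 ‖ R2 ‖ R3 (parallel, all between nodes 0 and 1) = 1/(1/18000 + 1/330 + 1/22) = 20.6 Ω
R_th = 20.6 Ω

Final answer: V_th = 0.01373 V, R_th = 20.6 Ω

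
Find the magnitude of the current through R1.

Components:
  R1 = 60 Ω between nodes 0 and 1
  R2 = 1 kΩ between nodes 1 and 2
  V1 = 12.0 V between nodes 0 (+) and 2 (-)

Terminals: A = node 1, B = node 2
Nodal analysis, taking node 2 as the 0 V reference.
Source V1 fixes V_0 = 12 V.
KCL at each unknown node (sum of currents leaving = 0; resistances in Ω):
  Node 1: (V_1 - 12)/60 + (V_1 - 0)/1000 = 0
Collecting terms: 0.01767 × V_1 = 0.2  =>  V_1 = 11.32 V
I_R1 = (V_0 - V_1)/R1 = (12 - 11.32)/60 = 0.01132 A
|I_R1| = 0.01132 A

Final answer: |I_R1| = 0.01132 A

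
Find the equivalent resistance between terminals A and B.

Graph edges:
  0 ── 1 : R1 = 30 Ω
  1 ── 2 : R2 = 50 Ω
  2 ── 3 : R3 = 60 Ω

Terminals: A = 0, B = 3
Reduce the network between node 0 (A) and node 3 (B) by series/parallel combination:
  Rs1 = R1 + R2 (series, joined only at node 1) = 30 + 50 = 80 Ω
  Rs2 = R3 + Rs1 (series, joined only at node 2) = 60 + 80 = 140 Ω
R_eq = 140 Ω

Final answer: 140 Ω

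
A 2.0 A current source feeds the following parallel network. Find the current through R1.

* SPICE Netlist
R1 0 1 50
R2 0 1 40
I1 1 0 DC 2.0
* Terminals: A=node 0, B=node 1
All resistors sit directly between nodes 0 and 1, so they are in parallel and share one voltage V; the full source current 2 A splits among them.
1/R_par = 1/50 + 1/40 = 0.045 S  =>  R_par = 22.22 Ω
V = I × R_par = 2 × 22.22 = 44.44 V
I_R1 = V/R1 = 44.44/50 = 0.8889 A

Final answer: 0.8889 A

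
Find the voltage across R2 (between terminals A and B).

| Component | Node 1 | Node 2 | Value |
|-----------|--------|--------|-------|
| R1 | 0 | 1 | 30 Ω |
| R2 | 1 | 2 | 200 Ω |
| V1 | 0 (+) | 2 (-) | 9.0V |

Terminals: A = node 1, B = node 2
R1 and R2 are in series across V1 (node 0 → node 1 → node 2), and the output A–B is taken across R2, so this is a voltage divider.
Series current: I = V1/(R1 + R2) = 9/(30 + 200) = 9/230 = 0.03913 A
V_R2 = I × R2 = V1 × R2/(R1 + R2) = 9 × 200/230 = 7.826 V

Final answer: 7.826 V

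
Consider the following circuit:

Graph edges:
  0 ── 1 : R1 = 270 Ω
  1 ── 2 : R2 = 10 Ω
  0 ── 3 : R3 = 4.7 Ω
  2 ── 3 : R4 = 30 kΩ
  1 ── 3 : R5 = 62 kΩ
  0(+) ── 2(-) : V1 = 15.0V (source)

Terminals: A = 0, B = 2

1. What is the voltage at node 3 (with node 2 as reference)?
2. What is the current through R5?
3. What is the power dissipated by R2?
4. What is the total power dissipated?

Nodal analysis, taking node 2 as the 0 V reference.
Source V1 fixes V_0 = 15 V.
KCL at each unknown node (sum of currents leaving = 0; resistances in Ω):
  Node 1: (V_1 - 15)/270 + (V_1 - 0)/10 + (V_1 - V_3)/62000 = 0
  Node 3: (V_3 - 15)/4.7 + (V_3 - 0)/30000 + (V_3 - V_1)/62000 = 0
Collecting terms (coefficients in siemens):
  0.1037·V_1 - 0.00001613·V_3 = 0.05556
  0.2128·V_3 - 0.00001613·V_1 = 3.191
Determinant D = (0.1037)(0.2128) - (-0.00001613)(-0.00001613) = 0.02207
V_1 = [(0.05556)(0.2128) - (-0.00001613)(3.191)]/D = 0.538 V
V_3 = [(0.1037)(3.191) - (0.05556)(-0.00001613)]/D = 15 V
Part 1:
  Read off the nodal solution: V_3 = 15 V
Part 2:
  I_R5 = (V_1 - V_3)/R5 = (0.538 - 15)/62000 = -0.0002332 A
  Magnitude: I_R5 = 0.0002332 A
Part 3:
  I_R2 = (V_1 - V_2)/R2 = (0.538 - 0)/10 = 0.0538 A
  P_R2 = I_R2² × R2 = (0.0538)² × 10 = 0.02894 W
Part 4:
  Power in each resistor, P = (ΔV)²/R:
    P_R1 = (15 - 0.538)²/270 = 0.7746 W
    P_R2 = (0.538 - 0)²/10 = 0.02894 W
    P_R3 = (15 - 15)²/4.7 = 0.000002526 W
    P_R4 = (0 - 15)²/30000 = 0.007497 W
    P_R5 = (0.538 - 15)²/62000 = 0.003372 W
  P_total = P_R1 + P_R2 + P_R3 + P_R4 + P_R5 = 0.8144 W

Final answers:
1. V_3 = 15 V
2. I_R5 = 0.0002332 A
3. P_R2 = 0.02894 W
4. P_total = 0.8144 W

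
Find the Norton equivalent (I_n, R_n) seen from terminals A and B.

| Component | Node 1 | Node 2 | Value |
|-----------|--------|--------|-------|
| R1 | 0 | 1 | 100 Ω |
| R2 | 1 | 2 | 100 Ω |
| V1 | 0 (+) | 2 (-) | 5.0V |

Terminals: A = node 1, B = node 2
Find the Thévenin equivalent first; then I_n = V_th/R_th and R_n = R_th.
Step 1 — V_th is the open-circuit voltage V_A - V_B (nothing connected across the terminals).
Nodal analysis, taking node 2 as the 0 V reference.
Source V1 fixes V_0 = 5 V.
KCL at each unknown node (sum of currents leaving = 0; resistances in Ω):
  Node 1: (V_1 - 5)/100 + (V_1 - 0)/100 = 0
Collecting terms: 0.02 × V_1 = 0.05  =>  V_1 = 2.5 V
V_th = V_1 - V_2 = 2.5 - 0 = 2.5 V
Step 2 — R_th: zero the source — replace V1 by a short circuit (node 2 merges into node 0) — and find the resistance seen between A (node 1) and B (node 0).
Reduce the network between node 1 (A) and node 0 (B) by series/parallel combination:
  Rp1 = R1 ‖ R2 (parallel, both between nodes 0 and 1) = 1/(1/100 + 1/100) = 50 Ω
R_th = 50 Ω
I_n = V_th/R_th = 2.5/50 = 0.05 A, and R_n = R_th = 50 Ω

Final answer: I_n = 0.05 A, R_n = 50 Ω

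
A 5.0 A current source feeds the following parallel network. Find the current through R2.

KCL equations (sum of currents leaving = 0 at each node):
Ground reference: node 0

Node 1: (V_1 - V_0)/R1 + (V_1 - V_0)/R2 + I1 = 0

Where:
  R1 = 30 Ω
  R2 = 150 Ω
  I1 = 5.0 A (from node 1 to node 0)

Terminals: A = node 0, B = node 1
All resistors sit directly between nodes 0 and 1, so they are in parallel and share one voltage V; the full source current 5 A splits among them.
1/R_par = 1/30 + 1/150 = 0.04 S  =>  R_par = 25 Ω
V = I × R_par = 5 × 25 = 125 V
I_R2 = V/R2 = 125/150 = 0.8333 A

Final answer: 0.8333 A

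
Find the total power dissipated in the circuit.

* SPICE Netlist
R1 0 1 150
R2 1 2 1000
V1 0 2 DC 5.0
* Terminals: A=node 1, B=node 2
Nodal analysis, taking node 2 as the 0 V reference.
Source V1 fixes V_0 = 5 V.
KCL at each unknown node (sum of currents leaving = 0; resistances in Ω):
  Node 1: (V_1 - 5)/150 + (V_1 - 0)/1000 = 0
Collecting terms: 0.007667 × V_1 = 0.03333  =>  V_1 = 4.348 V
Power in each resistor, P = (ΔV)²/R:
  P_R1 = (5 - 4.348)²/150 = 0.002836 W
  P_R2 = (4.348 - 0)²/1000 = 0.0189 W
P_total = P_R1 + P_R2 = 0.02174 W

Final answer: 0.02174 W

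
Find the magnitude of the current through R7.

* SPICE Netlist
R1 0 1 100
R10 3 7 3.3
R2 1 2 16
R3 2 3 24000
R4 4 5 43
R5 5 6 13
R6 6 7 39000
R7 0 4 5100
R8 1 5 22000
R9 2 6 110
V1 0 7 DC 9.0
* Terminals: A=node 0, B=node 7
Nodal analysis, taking node 7 as the 0 V reference.
Source V1 fixes V_0 = 9 V.
KCL at each unknown node (sum of currents leaving = 0; resistances in Ω):
  Node 1: (V_1 - 9)/100 + (V_1 - V_2)/16 + (V_1 - V_5)/22000 = 0
  Node 2: (V_2 - V_1)/16 + (V_2 - V_3)/24000 + (V_2 - V_6)/110 = 0
  Node 3: (V_3 - V_2)/24000 + (V_3 - 0)/3.3 = 0
  Node 4: (V_4 - V_5)/43 + (V_4 - 9)/5100 = 0
  Node 5: (V_5 - V_4)/43 + (V_5 - V_6)/13 + (V_5 - V_1)/22000 = 0
  Node 6: (V_6 - V_5)/13 + (V_6 - 0)/39000 + (V_6 - V_2)/110 = 0
Collecting terms (coefficients in siemens):
  0.07255·V_1 - 0.0625·V_2 - 0.00004545·V_5 = 0.09
  0.07163·V_2 - 0.0625·V_1 - 0.00004167·V_3 - 0.009091·V_6 = 0
  0.3031·V_3 - 0.00004167·V_2 = 0
  0.02345·V_4 - 0.02326·V_5 = 0.001765
  0.1002·V_5 - 0.00004545·V_1 - 0.02326·V_4 - 0.07692·V_6 = 0
  0.08604·V_6 - 0.009091·V_2 - 0.07692·V_5 = 0
Solving these 6 simultaneous equations (Gaussian elimination) gives:
  V_1 = 8.942 V, V_2 = 8.932 V, V_3 = 0.001228 V, V_4 = 8.91 V
  V_5 = 8.91 V, V_6 = 8.909 V
I_R7 = (V_0 - V_4)/R7 = (9 - 8.91)/5100 = 0.00001758 A
|I_R7| = 0.00001758 A

Final answer: |I_R7| = 1.758e-05 A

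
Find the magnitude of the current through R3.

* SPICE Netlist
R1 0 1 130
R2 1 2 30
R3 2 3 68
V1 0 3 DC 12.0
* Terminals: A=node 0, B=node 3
Nodal analysis, taking node 3 as the 0 V reference.
Source V1 fixes V_0 = 12 V.
KCL at each unknown node (sum of currents leaving = 0; resistances in Ω):
  Node 1: (V_1 - 12)/130 + (V_1 - V_2)/30 = 0
  Node 2: (V_2 - V_1)/30 + (V_2 - 0)/68 = 0
Collecting terms (coefficients in siemens):
  0.04103·V_1 - 0.03333·V_2 = 0.09231
  0.04804·V_2 - 0.03333·V_1 = 0
Determinant D = (0.04103)(0.04804) - (-0.03333)(-0.03333) = 0.0008597
V_1 = [(0.09231)(0.04804) - (-0.03333)(0)]/D = 5.158 V
V_2 = [(0.04103)(0) - (0.09231)(-0.03333)]/D = 3.579 V
I_R3 = (V_2 - V_3)/R3 = (3.579 - 0)/68 = 0.05263 A
|I_R3| = 0.05263 A

Final answer: |I_R3| = 0.05263 A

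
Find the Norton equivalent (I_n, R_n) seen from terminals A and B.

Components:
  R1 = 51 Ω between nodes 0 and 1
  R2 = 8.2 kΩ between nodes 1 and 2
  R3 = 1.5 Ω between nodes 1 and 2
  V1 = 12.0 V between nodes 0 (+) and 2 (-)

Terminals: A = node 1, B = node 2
Find the Thévenin equivalent first; then I_n = V_th/R_th and R_n = R_th.
Step 1 — V_th is the open-circuit voltage V_A - V_B (nothing connected across the terminals).
Nodal analysis, taking node 2 as the 0 V reference.
Source V1 fixes V_0 = 12 V.
KCL at each unknown node (sum of currents leaving = 0; resistances in Ω):
  Node 1: (V_1 - 12)/51 + (V_1 - 0)/8200 + (V_1 - 0)/1.5 = 0
Collecting terms: 0.6864 × V_1 = 0.2353  =>  V_1 = 0.3428 V
V_th = V_1 - V_2 = 0.3428 - 0 = 0.3428 V
Step 2 — R_th: zero the source — replace V1 by a short circuit (node 2 merges into node 0) — and find the resistance seen between A (node 1) and B (node 0).
Reduce the network between node 1 (A) and node 0 (B) by series/parallel combination:
  Rp1 = R1 ‖ R2 ‖ R3 (parallel, all between nodes 0 and 1) = 1/(1/51 + 1/8200 + 1/1.5) = 1.457 Ω
R_th = 1.457 Ω
I_n = V_th/R_th = 0.3428/1.457 = 0.2353 A, and R_n = R_th = 1.457 Ω

Final answer: I_n = 0.2353 A, R_n = 1.457 Ω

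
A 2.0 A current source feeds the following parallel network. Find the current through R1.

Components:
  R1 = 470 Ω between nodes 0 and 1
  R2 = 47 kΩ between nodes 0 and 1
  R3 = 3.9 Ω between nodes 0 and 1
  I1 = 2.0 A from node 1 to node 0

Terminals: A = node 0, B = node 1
All resistors sit directly between nodes 0 and 1, so they are in parallel and share one voltage V; the full source current 2 A splits among them.
1/R_par = 1/470 + 1/47000 + 1/3.9 = 0.2586 S  =>  R_par = 3.868 Ω
V = I × R_par = 2 × 3.868 = 7.735 V
I_R1 = V/R1 = 7.735/470 = 0.01646 A

Final answer: 0.01646 A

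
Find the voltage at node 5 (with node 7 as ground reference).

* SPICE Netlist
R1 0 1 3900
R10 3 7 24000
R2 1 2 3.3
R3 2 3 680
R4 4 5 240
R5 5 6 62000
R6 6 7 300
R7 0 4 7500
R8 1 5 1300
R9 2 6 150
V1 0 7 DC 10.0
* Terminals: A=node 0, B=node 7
Nodal analysis, taking node 7 as the 0 V reference.
Source V1 fixes V_0 = 10 V.
KCL at each unknown node (sum of currents leaving = 0; resistances in Ω):
  Node 1: (V_1 - 10)/3900 + (V_1 - V_2)/3.3 + (V_1 - V_5)/1300 = 0
  Node 2: (V_2 - V_1)/3.3 + (V_2 - V_3)/680 + (V_2 - V_6)/150 = 0
  Node 3: (V_3 - V_2)/680 + (V_3 - 0)/24000 = 0
  Node 4: (V_4 - V_5)/240 + (V_4 - 10)/7500 = 0
  Node 5: (V_5 - V_4)/240 + (V_5 - V_6)/62000 + (V_5 - V_1)/1300 = 0
  Node 6: (V_6 - V_5)/62000 + (V_6 - 0)/300 + (V_6 - V_2)/150 = 0
Collecting terms (coefficients in siemens):
  0.3041·V_1 - 0.303·V_2 - 0.0007692·V_5 = 0.002564
  0.3112·V_2 - 0.303·V_1 - 0.001471·V_3 - 0.006667·V_6 = 0
  0.001512·V_3 - 0.001471·V_2 = 0
  0.0043·V_4 - 0.004167·V_5 = 0.001333
  0.004952·V_5 - 0.0007692·V_1 - 0.004167·V_4 - 0.00001613·V_6 = 0
  0.01002·V_6 - 0.006667·V_2 - 0.00001613·V_5 = 0
Solving these 6 simultaneous equations (Gaussian elimination) gives:
  V_1 = 1.403 V, V_2 = 1.392 V, V_3 = 1.354 V, V_4 = 2.838 V
  V_5 = 2.609 V, V_6 = 0.9309 V
The requested potential is V_5 = 2.609 V.

Final answer: V_5 = 2.609 V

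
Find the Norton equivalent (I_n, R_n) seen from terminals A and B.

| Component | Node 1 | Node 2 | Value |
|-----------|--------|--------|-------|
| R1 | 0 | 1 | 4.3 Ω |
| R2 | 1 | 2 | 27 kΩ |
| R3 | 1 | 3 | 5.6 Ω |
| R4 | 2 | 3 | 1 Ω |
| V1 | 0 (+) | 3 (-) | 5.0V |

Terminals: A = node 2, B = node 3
Find the Thévenin equivalent first; then I_n = V_th/R_th and R_n = R_th.
Step 1 — V_th is the open-circuit voltage V_A - V_B (nothing connected across the terminals).
Nodal analysis, taking node 3 as the 0 V reference.
Source V1 fixes V_0 = 5 V.
KCL at each unknown node (sum of currents leaving = 0; resistances in Ω):
  Node 1: (V_1 - 5)/4.3 + (V_1 - V_2)/27000 + (V_1 - 0)/5.6 = 0
  Node 2: (V_2 - V_1)/27000 + (V_2 - 0)/1 = 0
Collecting terms (coefficients in siemens):
  0.4112·V_1 - 0.00003704·V_2 = 1.163
  1·V_2 - 0.00003704·V_1 = 0
Determinant D = (0.4112)(1) - (-0.00003704)(-0.00003704) = 0.4112
V_1 = [(1.163)(1) - (-0.00003704)(0)]/D = 2.828 V
V_2 = [(0.4112)(0) - (1.163)(-0.00003704)]/D = 0.0001047 V
V_th = V_2 - V_3 = 0.0001047 - 0 = 0.0001047 V
Step 2 — R_th: zero the source — replace V1 by a short circuit (node 3 merges into node 0) — and find the resistance seen between A (node 2) and B (node 0).
Reduce the network between node 2 (A) and node 0 (B) by series/parallel combination:
  Rp1 = R1 ‖ R3 (parallel, both between nodes 0 and 1) = 1/(1/4.3 + 1/5.6) = 2.432 Ω
  Rs1 = R2 + Rp1 (series, joined only at node 1) = 27000 + 2.432 = 27000 Ω
  Rp2 = R4 ‖ Rs1 (parallel, both between nodes 0 and 2) = 1/(1/1 + 1/27000) = 1 Ω
R_th = 1 Ω
I_n = V_th/R_th = 0.0001047/1 = 0.0001047 A, and R_n = R_th = 1 Ω

Final answer: I_n = 0.0001047 A, R_n = 1 Ω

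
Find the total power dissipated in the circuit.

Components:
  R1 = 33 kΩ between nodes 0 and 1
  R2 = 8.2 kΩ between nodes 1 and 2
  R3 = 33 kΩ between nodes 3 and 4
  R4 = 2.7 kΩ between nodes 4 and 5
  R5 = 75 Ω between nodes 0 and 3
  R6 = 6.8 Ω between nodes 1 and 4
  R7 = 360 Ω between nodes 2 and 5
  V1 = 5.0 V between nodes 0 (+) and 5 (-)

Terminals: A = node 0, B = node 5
Nodal analysis, taking node 5 as the 0 V reference.
Source V1 fixes V_0 = 5 V.
KCL at each unknown node (sum of currents leaving = 0; resistances in Ω):
  Node 1: (V_1 - 5)/33000 + (V_1 - V_2)/8200 + (V_1 - V_4)/6.8 = 0
  Node 2: (V_2 - V_1)/8200 + (V_2 - 0)/360 = 0
  Node 3: (V_3 - V_4)/33000 + (V_3 - 5)/75 = 0
  Node 4: (V_4 - V_3)/33000 + (V_4 - 0)/2700 + (V_4 - V_1)/6.8 = 0
Collecting terms (coefficients in siemens):
  0.1472·V_1 - 0.000122·V_2 - 0.1471·V_4 = 0.0001515
  0.0029·V_2 - 0.000122·V_1 = 0
  0.01336·V_3 - 0.0000303·V_4 = 0.06667
  0.1475·V_4 - 0.1471·V_1 - 0.0000303·V_3 = 0
Solving these 4 simultaneous equations (Gaussian elimination) gives:
  V_1 = 0.553 V, V_2 = 0.02326 V, V_3 = 4.99 V, V_4 = 0.5525 V
Power in each resistor, P = (ΔV)²/R:
  P_R1 = (5 - 0.553)²/33000 = 0.0005993 W
  P_R2 = (0.553 - 0.02326)²/8200 = 0.00003422 W
  P_R3 = (4.99 - 0.5525)²/33000 = 0.0005967 W
  P_R4 = (0.5525 - 0)²/2700 = 0.0001131 W
  P_R5 = (5 - 4.99)²/75 = 0.000001356 W
  P_R6 = (0.553 - 0.5525)²/6.8 = 0.00000003347 W
  P_R7 = (0.02326 - 0)²/360 = 0.000001502 W
P_total = P_R1 + P_R2 + P_R3 + P_R4 + P_R5 + P_R6 + P_R7 = 0.001346 W

Final answer: 0.001346 W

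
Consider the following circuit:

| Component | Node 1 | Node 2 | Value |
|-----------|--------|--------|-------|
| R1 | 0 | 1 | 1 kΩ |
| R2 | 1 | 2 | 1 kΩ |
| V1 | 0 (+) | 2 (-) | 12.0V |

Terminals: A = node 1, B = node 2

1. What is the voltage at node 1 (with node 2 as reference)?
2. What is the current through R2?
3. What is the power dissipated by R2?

Nodal analysis, taking node 2 as the 0 V reference.
Source V1 fixes V_0 = 12 V.
KCL at each unknown node (sum of currents leaving = 0; resistances in Ω):
  Node 1: (V_1 - 12)/1000 + (V_1 - 0)/1000 = 0
Collecting terms: 0.002 × V_1 = 0.012  =>  V_1 = 6 V
Part 1:
  Read off the nodal solution: V_1 = 6 V
Part 2:
  I_R2 = (V_1 - V_2)/R2 = (6 - 0)/1000 = 0.006 A
  Magnitude: I_R2 = 0.006 A
Part 3:
  I_R2 = (V_1 - V_2)/R2 = (6 - 0)/1000 = 0.006 A
  P_R2 = I_R2² × R2 = (0.006)² × 1000 = 0.036 W

Final answers:
1. V_1 = 6 V
2. I_R2 = 0.006 A
3. P_R2 = 0.036 W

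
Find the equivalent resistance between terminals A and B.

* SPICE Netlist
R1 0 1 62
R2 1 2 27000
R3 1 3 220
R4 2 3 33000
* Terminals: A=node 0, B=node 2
Reduce the network between node 0 (A) and node 2 (B) by series/parallel combination:
  Rs1 = R3 + R4 (series, joined only at node 3) = 220 + 33000 = 33220 Ω
  Rp1 = R2 ‖ Rs1 (parallel, both between nodes 1 and 2) = 1/(1/27000 + 1/33220) = 14890 Ω
  Rs2 = R1 + Rp1 (series, joined only at node 1) = 62 + 14890 = 14960 Ω
R_eq = 14.96 kΩ

Final answer: 14.96 kΩ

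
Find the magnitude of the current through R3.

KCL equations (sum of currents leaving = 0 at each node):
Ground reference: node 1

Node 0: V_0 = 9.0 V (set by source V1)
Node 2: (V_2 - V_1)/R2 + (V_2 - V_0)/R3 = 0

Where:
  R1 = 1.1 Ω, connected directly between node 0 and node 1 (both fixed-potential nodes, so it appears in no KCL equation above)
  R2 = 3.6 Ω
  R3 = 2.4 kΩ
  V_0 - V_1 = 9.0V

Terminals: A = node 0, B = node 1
Nodal analysis, taking node 1 as the 0 V reference.
Source V1 fixes V_0 = 9 V.
KCL at each unknown node (sum of currents leaving = 0; resistances in Ω):
  Node 2: (V_2 - 0)/3.6 + (V_2 - 9)/2400 = 0
Collecting terms: 0.2782 × V_2 = 0.00375  =>  V_2 = 0.01348 V
I_R3 = (V_0 - V_2)/R3 = (9 - 0.01348)/2400 = 0.003744 A
|I_R3| = 0.003744 A

Final answer: |I_R3| = 0.003744 A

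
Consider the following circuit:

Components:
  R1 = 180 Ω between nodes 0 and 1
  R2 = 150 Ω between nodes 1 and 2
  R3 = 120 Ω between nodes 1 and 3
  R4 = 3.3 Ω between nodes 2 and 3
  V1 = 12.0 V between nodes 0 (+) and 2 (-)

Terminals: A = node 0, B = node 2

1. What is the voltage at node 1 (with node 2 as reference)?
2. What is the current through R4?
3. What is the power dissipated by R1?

Nodal analysis, taking node 2 as the 0 V reference.
Source V1 fixes V_0 = 12 V.
KCL at each unknown node (sum of currents leaving = 0; resistances in Ω):
  Node 1: (V_1 - 12)/180 + (V_1 - 0)/150 + (V_1 - V_3)/120 = 0
  Node 3: (V_3 - V_1)/120 + (V_3 - 0)/3.3 = 0
Collecting terms (coefficients in siemens):
  0.02056·V_1 - 0.008333·V_3 = 0.06667
  0.3114·V_3 - 0.008333·V_1 = 0
Determinant D = (0.02056)(0.3114) - (-0.008333)(-0.008333) = 0.006331
V_1 = [(0.06667)(0.3114) - (-0.008333)(0)]/D = 3.279 V
V_3 = [(0.02056)(0) - (0.06667)(-0.008333)]/D = 0.08775 V
Part 1:
  Read off the nodal solution: V_1 = 3.279 V
Part 2:
  I_R4 = (V_2 - V_3)/R4 = (0 - 0.08775)/3.3 = -0.02659 A
  Magnitude: I_R4 = 0.02659 A
Part 3:
  I_R1 = (V_0 - V_1)/R1 = (12 - 3.279)/180 = 0.04845 A
  P_R1 = I_R1² × R1 = (0.04845)² × 180 = 0.4225 W

Final answers:
1. V_1 = 3.279 V
2. I_R4 = 0.02659 A
3. P_R1 = 0.4225 W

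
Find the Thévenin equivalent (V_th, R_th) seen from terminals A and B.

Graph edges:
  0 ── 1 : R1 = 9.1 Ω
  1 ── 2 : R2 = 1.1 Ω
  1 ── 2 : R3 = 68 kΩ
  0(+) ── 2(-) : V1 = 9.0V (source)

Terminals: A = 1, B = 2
Step 1 — V_th is the open-circuit voltage V_A - V_B (nothing connected across the terminals).
Nodal analysis, taking node 2 as the 0 V reference.
Source V1 fixes V_0 = 9 V.
KCL at each unknown node (sum of currents leaving = 0; resistances in Ω):
  Node 1: (V_1 - 9)/9.1 + (V_1 - 0)/1.1 + (V_1 - 0)/68000 = 0
Collecting terms: 1.019 × V_1 = 0.989  =>  V_1 = 0.9706 V
V_th = V_1 - V_2 = 0.9706 - 0 = 0.9706 V
Step 2 — R_th: zero the source — replace V1 by a short circuit (node 2 merges into node 0) — and find the resistance seen between A (node 1) and B (node 0).
Reduce the network between node 1 (A) and node 0 (B) by series/parallel combination:
  Rp1 = R1 ‖ R2 ‖ R3 (parallel, all between nodes 0 and 1) = 1/(1/9.1 + 1/1.1 + 1/68000) = 0.9814 Ω
R_th = 0.9814 Ω

Final answer: V_th = 0.9706 V, R_th = 0.9814 Ω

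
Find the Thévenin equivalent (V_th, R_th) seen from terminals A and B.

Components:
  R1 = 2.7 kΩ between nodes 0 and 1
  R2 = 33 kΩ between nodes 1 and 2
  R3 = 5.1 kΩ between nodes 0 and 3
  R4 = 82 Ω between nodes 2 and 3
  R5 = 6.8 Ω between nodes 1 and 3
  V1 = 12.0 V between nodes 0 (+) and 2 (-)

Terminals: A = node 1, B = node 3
Step 1 — V_th is the open-circuit voltage V_A - V_B (nothing connected across the terminals).
Nodal analysis, taking node 2 as the 0 V reference.
Source V1 fixes V_0 = 12 V.
KCL at each unknown node (sum of currents leaving = 0; resistances in Ω):
  Node 1: (V_1 - 12)/2700 + (V_1 - 0)/33000 + (V_1 - V_3)/6.8 = 0
  Node 3: (V_3 - 12)/5100 + (V_3 - 0)/82 + (V_3 - V_1)/6.8 = 0
Collecting terms (coefficients in siemens):
  0.1475·V_1 - 0.1471·V_3 = 0.004444
  0.1595·V_3 - 0.1471·V_1 = 0.002353
Determinant D = (0.1475)(0.1595) - (-0.1471)(-0.1471) = 0.001886
V_1 = [(0.004444)(0.1595) - (-0.1471)(0.002353)]/D = 0.5592 V
V_3 = [(0.1475)(0.002353) - (0.004444)(-0.1471)]/D = 0.5305 V
V_th = V_1 - V_3 = 0.5592 - 0.5305 = 0.0287 V
Step 2 — R_th: zero the source — replace V1 by a short circuit (node 2 merges into node 0) — and find the resistance seen between A (node 1) and B (node 3).
Reduce the network between node 1 (A) and node 3 (B) by series/parallel combination:
  Rp1 = R1 ‖ R2 (parallel, both between nodes 0 and 1) = 1/(1/2700 + 1/33000) = 2496 Ω
  Rp2 = R3 ‖ R4 (parallel, both between nodes 0 and 3) = 1/(1/5100 + 1/82) = 80.7 Ω
  Rs1 = Rp1 + Rp2 (series, joined only at node 0) = 2496 + 80.7 = 2577 Ω
  Rp3 = R5 ‖ Rs1 (parallel, both between nodes 1 and 3) = 1/(1/6.8 + 1/2577) = 6.782 Ω
R_th = 6.782 Ω

Final answer: V_th = 0.0287 V, R_th = 6.782 Ω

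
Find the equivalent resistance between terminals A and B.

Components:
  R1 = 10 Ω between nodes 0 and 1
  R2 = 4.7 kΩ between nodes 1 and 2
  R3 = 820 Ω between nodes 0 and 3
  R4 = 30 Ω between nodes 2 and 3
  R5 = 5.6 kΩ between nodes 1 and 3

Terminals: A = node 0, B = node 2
The network is not a plain series/parallel combination. Inject a 1 A test current into terminal A (node 0) and return it from terminal B (node 2); then R_eq = V_A / (1 A).
Nodal analysis, taking node 2 as the 0 V reference.
Current source I_test pushes 1 A into node 0 and draws it out of node 2.
KCL at each unknown node (sum of currents leaving = 0; resistances in Ω):
  Node 0: (V_0 - V_1)/10 + (V_0 - V_3)/820 - 1 = 0
  Node 1: (V_1 - V_0)/10 + (V_1 - 0)/4700 + (V_1 - V_3)/5600 = 0
  Node 3: (V_3 - V_0)/820 + (V_3 - V_1)/5600 + (V_3 - 0)/30 = 0
Collecting terms (coefficients in siemens):
  0.1012·V_0 - 0.1·V_1 - 0.00122·V_3 = 1
  0.1004·V_1 - 0.1·V_0 - 0.0001786·V_3 = 0
  0.03473·V_3 - 0.00122·V_0 - 0.0001786·V_1 = 0
Solving these 3 simultaneous equations (Gaussian elimination) gives:
  V_0 = 643.9 V, V_1 = 641.4 V, V_3 = 25.91 V
R_eq = V_0 / 1 A = 643.9 Ω

Final answer: 643.9 Ω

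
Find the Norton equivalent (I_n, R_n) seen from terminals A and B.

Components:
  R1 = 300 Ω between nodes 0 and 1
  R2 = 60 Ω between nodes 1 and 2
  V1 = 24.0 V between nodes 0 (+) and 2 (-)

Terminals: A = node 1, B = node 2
Find the Thévenin equivalent first; then I_n = V_th/R_th and R_n = R_th.
Step 1 — V_th is the open-circuit voltage V_A - V_B (nothing connected across the terminals).
Nodal analysis, taking node 2 as the 0 V reference.
Source V1 fixes V_0 = 24 V.
KCL at each unknown node (sum of currents leaving = 0; resistances in Ω):
  Node 1: (V_1 - 24)/300 + (V_1 - 0)/60 = 0
Collecting terms: 0.02 × V_1 = 0.08  =>  V_1 = 4 V
V_th = V_1 - V_2 = 4 - 0 = 4 V
Step 2 — R_th: zero the source — replace V1 by a short circuit (node 2 merges into node 0) — and find the resistance seen between A (node 1) and B (node 0).
Reduce the network between node 1 (A) and node 0 (B) by series/parallel combination:
  Rp1 = R1 ‖ R2 (parallel, both between nodes 0 and 1) = 1/(1/300 + 1/60) = 50 Ω
R_th = 50 Ω
I_n = V_th/R_th = 4/50 = 0.08 A, and R_n = R_th = 50 Ω

Final answer: I_n = 0.08 A, R_n = 50 Ω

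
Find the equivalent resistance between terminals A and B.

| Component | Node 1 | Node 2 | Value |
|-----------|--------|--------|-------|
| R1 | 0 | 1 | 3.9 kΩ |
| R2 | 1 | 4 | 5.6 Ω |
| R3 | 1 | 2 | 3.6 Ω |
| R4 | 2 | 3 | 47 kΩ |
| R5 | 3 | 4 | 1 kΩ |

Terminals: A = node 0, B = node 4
Reduce the network between node 0 (A) and node 4 (B) by series/parallel combination:
  Rs1 = R3 + R4 (series, joined only at node 2) = 3.6 + 47000 = 47000 Ω
  Rs2 = R5 + Rs1 (series, joined only at node 3) = 1000 + 47000 = 48000 Ω
  Rp1 = R2 ‖ Rs2 (parallel, both between nodes 1 and 4) = 1/(1/5.6 + 1/48000) = 5.599 Ω
  Rs3 = R1 + Rp1 (series, joined only at node 1) = 3900 + 5.599 = 3906 Ω
R_eq = 3.906 kΩ

Final answer: 3.906 kΩ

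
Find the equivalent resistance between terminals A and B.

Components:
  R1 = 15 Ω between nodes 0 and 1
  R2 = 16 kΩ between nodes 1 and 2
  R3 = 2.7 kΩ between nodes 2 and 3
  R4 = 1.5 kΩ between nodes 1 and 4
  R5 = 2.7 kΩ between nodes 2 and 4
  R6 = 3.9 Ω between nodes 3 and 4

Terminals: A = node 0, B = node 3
The network is not a plain series/parallel combination. Inject a 1 A test current into terminal A (node 0) and return it from terminal B (node 3); then R_eq = V_A / (1 A).
Nodal analysis, taking node 3 as the 0 V reference.
Current source I_test pushes 1 A into node 0 and draws it out of node 3.
KCL at each unknown node (sum of currents leaving = 0; resistances in Ω):
  Node 0: (V_0 - V_1)/15 - 1 = 0
  Node 1: (V_1 - V_0)/15 + (V_1 - V_2)/16000 + (V_1 - V_4)/1500 = 0
  Node 2: (V_2 - V_1)/16000 + (V_2 - 0)/2700 + (V_2 - V_4)/2700 = 0
  Node 4: (V_4 - V_1)/1500 + (V_4 - V_2)/2700 + (V_4 - 0)/3.9 = 0
Collecting terms (coefficients in siemens):
  0.06667·V_0 - 0.06667·V_1 = 1
  0.0674·V_1 - 0.06667·V_0 - 0.0000625·V_2 - 0.0006667·V_4 = 0
  0.0008032·V_2 - 0.0000625·V_1 - 0.0003704·V_4 = 0
  0.2574·V_4 - 0.0006667·V_1 - 0.0003704·V_2 = 0
Solving these 4 simultaneous equations (Gaussian elimination) gives:
  V_0 = 1399 V, V_1 = 1384 V, V_2 = 109.4 V, V_4 = 3.742 V
R_eq = V_0 / 1 A = 1399 Ω = 1.399 kΩ

Final answer: 1.399 kΩ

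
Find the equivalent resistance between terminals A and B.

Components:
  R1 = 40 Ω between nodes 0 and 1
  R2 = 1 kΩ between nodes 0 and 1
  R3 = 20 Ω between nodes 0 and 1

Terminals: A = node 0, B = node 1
Reduce the network between node 0 (A) and node 1 (B) by series/parallel combination:
  Rp1 = R1 ‖ R2 ‖ R3 (parallel, all between nodes 0 and 1) = 1/(1/40 + 1/1000 + 1/20) = 13.16 Ω
R_eq = 13.16 Ω

Final answer: 13.16 Ω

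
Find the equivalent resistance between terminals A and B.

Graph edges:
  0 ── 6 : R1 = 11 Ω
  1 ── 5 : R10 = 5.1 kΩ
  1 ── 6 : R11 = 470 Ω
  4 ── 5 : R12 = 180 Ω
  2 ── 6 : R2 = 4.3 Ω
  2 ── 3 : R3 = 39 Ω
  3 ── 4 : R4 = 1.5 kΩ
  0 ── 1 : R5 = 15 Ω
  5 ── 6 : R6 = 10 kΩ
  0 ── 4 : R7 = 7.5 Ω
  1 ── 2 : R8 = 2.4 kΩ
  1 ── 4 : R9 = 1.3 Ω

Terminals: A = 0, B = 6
The network is not a plain series/parallel combination. Inject a 1 A test current into terminal A (node 0) and return it from terminal B (node 6); then R_eq = V_A / (1 A).
Nodal analysis, taking node 6 as the 0 V reference.
Current source I_test pushes 1 A into node 0 and draws it out of node 6.
KCL at each unknown node (sum of currents leaving = 0; resistances in Ω):
  Node 0: (V_0 - 0)/11 + (V_0 - V_1)/15 + (V_0 - V_4)/7.5 - 1 = 0
  Node 1: (V_1 - V_0)/15 + (V_1 - V_2)/2400 + (V_1 - V_4)/1.3 + (V_1 - V_5)/5100 + (V_1 - 0)/470 = 0
  Node 2: (V_2 - V_1)/2400 + (V_2 - 0)/4.3 + (V_2 - V_3)/39 = 0
  Node 3: (V_3 - V_2)/39 + (V_3 - V_4)/1500 = 0
  Node 4: (V_4 - V_0)/7.5 + (V_4 - V_1)/1.3 + (V_4 - V_3)/1500 + (V_4 - V_5)/180 = 0
  Node 5: (V_5 - V_1)/5100 + (V_5 - V_4)/180 + (V_5 - 0)/10000 = 0
Collecting terms (coefficients in siemens):
  0.2909·V_0 - 0.06667·V_1 - 0.1333·V_4 = 1
  0.8386·V_1 - 0.06667·V_0 - 0.0004167·V_2 - 0.7692·V_4 - 0.0001961·V_5 = 0
  0.2586·V_2 - 0.0004167·V_1 - 0.02564·V_3 = 0
  0.02631·V_3 - 0.02564·V_2 - 0.0006667·V_4 = 0
  0.9088·V_4 - 0.1333·V_0 - 0.7692·V_1 - 0.0006667·V_3 - 0.005556·V_5 = 0
  0.005852·V_5 - 0.0001961·V_1 - 0.005556·V_4 = 0
Solving these 6 simultaneous equations (Gaussian elimination) gives:
  V_0 = 10.62 V, V_1 = 10.44 V, V_2 = 0.0477 V, V_3 = 0.3115 V
  V_4 = 10.46 V, V_5 = 10.28 V
R_eq = V_0 / 1 A = 10.62 Ω

Final answer: 10.62 Ω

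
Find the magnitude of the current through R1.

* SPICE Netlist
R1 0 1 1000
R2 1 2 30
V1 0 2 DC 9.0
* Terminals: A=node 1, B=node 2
Nodal analysis, taking node 2 as the 0 V reference.
Source V1 fixes V_0 = 9 V.
KCL at each unknown node (sum of currents leaving = 0; resistances in Ω):
  Node 1: (V_1 - 9)/1000 + (V_1 - 0)/30 = 0
Collecting terms: 0.03433 × V_1 = 0.009  =>  V_1 = 0.2621 V
I_R1 = (V_0 - V_1)/R1 = (9 - 0.2621)/1000 = 0.008738 A
|I_R1| = 0.008738 A

Final answer: |I_R1| = 0.008738 A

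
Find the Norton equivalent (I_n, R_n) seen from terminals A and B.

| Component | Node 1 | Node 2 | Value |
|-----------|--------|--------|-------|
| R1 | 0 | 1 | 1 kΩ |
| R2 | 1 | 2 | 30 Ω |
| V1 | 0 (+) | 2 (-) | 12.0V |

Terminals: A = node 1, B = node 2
Find the Thévenin equivalent first; then I_n = V_th/R_th and R_n = R_th.
Step 1 — V_th is the open-circuit voltage V_A - V_B (nothing connected across the terminals).
Nodal analysis, taking node 2 as the 0 V reference.
Source V1 fixes V_0 = 12 V.
KCL at each unknown node (sum of currents leaving = 0; resistances in Ω):
  Node 1: (V_1 - 12)/1000 + (V_1 - 0)/30 = 0
Collecting terms: 0.03433 × V_1 = 0.012  =>  V_1 = 0.3495 V
V_th = V_1 - V_2 = 0.3495 - 0 = 0.3495 V
Step 2 — R_th: zero the source — replace V1 by a short circuit (node 2 merges into node 0) — and find the resistance seen between A (node 1) and B (node 0).
Reduce the network between node 1 (A) and node 0 (B) by series/parallel combination:
  Rp1 = R1 ‖ R2 (parallel, both between nodes 0 and 1) = 1/(1/1000 + 1/30) = 29.13 Ω
R_th = 29.13 Ω
I_n = V_th/R_th = 0.3495/29.13 = 0.012 A, and R_n = R_th = 29.13 Ω

Final answer: I_n = 0.012 A, R_n = 29.13 Ω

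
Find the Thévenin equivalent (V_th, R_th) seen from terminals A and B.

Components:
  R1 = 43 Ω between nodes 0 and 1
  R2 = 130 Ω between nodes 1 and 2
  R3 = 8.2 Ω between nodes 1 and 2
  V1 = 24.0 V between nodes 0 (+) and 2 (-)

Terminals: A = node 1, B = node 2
Step 1 — V_th is the open-circuit voltage V_A - V_B (nothing connected across the terminals).
Nodal analysis, taking node 2 as the 0 V reference.
Source V1 fixes V_0 = 24 V.
KCL at each unknown node (sum of currents leaving = 0; resistances in Ω):
  Node 1: (V_1 - 24)/43 + (V_1 - 0)/130 + (V_1 - 0)/8.2 = 0
Collecting terms: 0.1529 × V_1 = 0.5581  =>  V_1 = 3.65 V
V_th = V_1 - V_2 = 3.65 - 0 = 3.65 V
Step 2 — R_th: zero the source — replace V1 by a short circuit (node 2 merges into node 0) — and find the resistance seen between A (node 1) and B (node 0).
Reduce the network between node 1 (A) and node 0 (B) by series/parallel combination:
  Rp1 = R1 ‖ R2 ‖ R3 (parallel, all between nodes 0 and 1) = 1/(1/43 + 1/130 + 1/8.2) = 6.54 Ω
R_th = 6.54 Ω

Final answer: V_th = 3.65 V, R_th = 6.54 Ω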